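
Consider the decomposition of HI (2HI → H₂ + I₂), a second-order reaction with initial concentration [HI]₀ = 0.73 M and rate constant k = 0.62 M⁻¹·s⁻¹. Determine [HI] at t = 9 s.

0.1439 M

Step 1: For a second-order reaction: 1/[HI] = 1/[HI]₀ + kt
Step 2: 1/[HI] = 1/0.73 + 0.62 × 9
Step 3: 1/[HI] = 1.37 + 5.58 = 6.95
Step 4: [HI] = 1/6.95 = 0.1439 M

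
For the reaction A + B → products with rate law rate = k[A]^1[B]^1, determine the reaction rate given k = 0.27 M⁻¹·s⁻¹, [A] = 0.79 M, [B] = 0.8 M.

0.1706 M/s

Step 1: The rate law is rate = k[A]^1[B]^1
Step 2: Substitute: rate = 0.27 × (0.79)^1 × (0.8)^1
Step 3: rate = 0.27 × 0.79 × 0.8 = 0.17064 M/s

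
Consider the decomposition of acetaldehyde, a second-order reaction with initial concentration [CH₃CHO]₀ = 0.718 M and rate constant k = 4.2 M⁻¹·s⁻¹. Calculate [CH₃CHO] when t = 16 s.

0.01458 M

Step 1: For a second-order reaction: 1/[CH₃CHO] = 1/[CH₃CHO]₀ + kt
Step 2: 1/[CH₃CHO] = 1/0.718 + 4.2 × 16
Step 3: 1/[CH₃CHO] = 1.393 + 67.2 = 68.59
Step 4: [CH₃CHO] = 1/68.59 = 0.01458 M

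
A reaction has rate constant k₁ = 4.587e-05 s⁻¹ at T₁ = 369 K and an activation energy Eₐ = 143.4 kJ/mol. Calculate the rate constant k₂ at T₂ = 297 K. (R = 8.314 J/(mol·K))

5.499e-10 s⁻¹

Step 1: Use the two-temperature Arrhenius form: ln(k₂/k₁) = -Eₐ/R × (1/T₂ - 1/T₁)
Step 2: Convert Eₐ to J/mol: 143.4 kJ/mol = 143400 J/mol
Step 3: 1/T₂ - 1/T₁ = 1/297 - 1/369 = 6.569763e-04 K⁻¹
Step 4: ln(k₂/k₁) = -143400/8.314 × 6.569763e-04 = -11.33154
Step 5: k₂ = k₁ × exp(-11.33154) = 4.587e-05 × 1.19888e-05 = 5.499e-10 s⁻¹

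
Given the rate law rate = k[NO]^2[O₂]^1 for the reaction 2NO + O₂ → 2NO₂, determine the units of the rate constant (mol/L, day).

(mol/L)⁻²·day⁻¹

Step 1: Overall order = 2 + 1 = 3.
Step 2: rate has units mol/L·day⁻¹; [NO]^2[O₂]^1 has units (mol/L)^3.
Step 3: k = rate/([NO]^2[O₂]^1), so units of k = (mol/L)^(1-3)·day⁻¹ = (mol/L)⁻²·day⁻¹.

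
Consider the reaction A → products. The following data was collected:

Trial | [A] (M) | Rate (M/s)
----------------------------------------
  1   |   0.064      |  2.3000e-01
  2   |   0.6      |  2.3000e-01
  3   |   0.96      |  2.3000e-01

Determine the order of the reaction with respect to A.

zeroth order (0)

Step 1: Compare trials - when concentration changes, rate stays constant.
Step 2: rate₂/rate₁ = 2.3000e-01/2.3000e-01 = 1
Step 3: [A]₂/[A]₁ = 0.6/0.064 = 9.375
Step 4: Since rate ratio ≈ (conc ratio)^0, the reaction is zeroth order.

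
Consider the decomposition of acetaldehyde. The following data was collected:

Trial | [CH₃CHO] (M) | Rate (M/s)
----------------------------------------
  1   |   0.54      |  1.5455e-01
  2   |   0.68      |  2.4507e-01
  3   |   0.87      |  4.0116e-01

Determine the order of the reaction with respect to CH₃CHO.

second order (2)

Step 1: Compare trials to find order n where rate₂/rate₁ = ([CH₃CHO]₂/[CH₃CHO]₁)^n
Step 2: rate₂/rate₁ = 2.4507e-01/1.5455e-01 = 1.586
Step 3: [CH₃CHO]₂/[CH₃CHO]₁ = 0.68/0.54 = 1.259
Step 4: n = ln(1.586)/ln(1.259) = 2.00 ≈ 2
Step 5: The reaction is second order in CH₃CHO.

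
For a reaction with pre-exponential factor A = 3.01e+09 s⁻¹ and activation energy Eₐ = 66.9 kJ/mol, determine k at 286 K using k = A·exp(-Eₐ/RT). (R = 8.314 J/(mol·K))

1.82e-03 s⁻¹

Step 1: Use the Arrhenius equation: k = A × exp(-Eₐ/RT)
Step 2: Convert Eₐ to J/mol: 66.9 kJ/mol = 66900 J/mol
Step 3: Calculate the exponent: -Eₐ/(RT) = -66900/(8.314 × 286) = -28.13520
Step 4: k = 3.01e+09 × exp(-28.13520)
Step 5: k = 3.01e+09 × 6.04001e-13 = 1.8180e-03 s⁻¹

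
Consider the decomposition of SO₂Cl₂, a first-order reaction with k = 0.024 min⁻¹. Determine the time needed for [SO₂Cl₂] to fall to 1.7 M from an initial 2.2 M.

10.74 min

Step 1: For first-order: t = ln([SO₂Cl₂]₀/[SO₂Cl₂])/k
Step 2: t = ln(2.2/1.7)/0.024
Step 3: t = ln(1.294)/0.024
Step 4: t = 0.2578/0.024 = 10.74 min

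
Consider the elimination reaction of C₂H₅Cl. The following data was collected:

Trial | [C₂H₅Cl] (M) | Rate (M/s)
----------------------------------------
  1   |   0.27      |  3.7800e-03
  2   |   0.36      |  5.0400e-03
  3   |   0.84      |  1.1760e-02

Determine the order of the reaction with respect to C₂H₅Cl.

first order (1)

Step 1: Compare trials to find order n where rate₂/rate₁ = ([C₂H₅Cl]₂/[C₂H₅Cl]₁)^n
Step 2: rate₂/rate₁ = 5.0400e-03/3.7800e-03 = 1.333
Step 3: [C₂H₅Cl]₂/[C₂H₅Cl]₁ = 0.36/0.27 = 1.333
Step 4: n = ln(1.333)/ln(1.333) = 1.00 ≈ 1
Step 5: The reaction is first order in C₂H₅Cl.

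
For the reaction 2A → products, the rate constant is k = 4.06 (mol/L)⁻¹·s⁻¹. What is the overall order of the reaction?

second order (2)

Step 1: The units of k for an nth-order reaction are (concentration)^(1-n)·(time)⁻¹.
Step 2: Here k has units (mol/L)⁻¹·s⁻¹, so the concentration exponent is -1.
Step 3: 1 - n = -1 ⇒ n = 2. The reaction is second order.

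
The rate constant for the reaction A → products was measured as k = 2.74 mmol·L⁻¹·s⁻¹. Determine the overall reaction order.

zeroth order (0)

Step 1: The units of k for an nth-order reaction are (concentration)^(1-n)·(time)⁻¹.
Step 2: Here k has units mmol·L⁻¹·s⁻¹, so the concentration exponent is 1.
Step 3: 1 - n = 1 ⇒ n = 0. The reaction is zeroth order.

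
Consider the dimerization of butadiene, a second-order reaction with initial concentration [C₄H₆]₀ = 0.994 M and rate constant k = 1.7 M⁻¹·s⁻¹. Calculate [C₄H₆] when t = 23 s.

0.02493 M

Step 1: For a second-order reaction: 1/[C₄H₆] = 1/[C₄H₆]₀ + kt
Step 2: 1/[C₄H₆] = 1/0.994 + 1.7 × 23
Step 3: 1/[C₄H₆] = 1.006 + 39.1 = 40.11
Step 4: [C₄H₆] = 1/40.11 = 0.02493 M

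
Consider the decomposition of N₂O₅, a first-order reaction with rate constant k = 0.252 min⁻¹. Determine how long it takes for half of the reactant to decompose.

2.751 min

Step 1: For a first-order reaction, t₁/₂ = ln(2)/k
Step 2: t₁/₂ = ln(2)/0.252
Step 3: t₁/₂ = 0.6931/0.252 = 2.751 min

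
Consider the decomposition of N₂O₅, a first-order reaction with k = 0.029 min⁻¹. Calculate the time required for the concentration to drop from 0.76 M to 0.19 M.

47.8 min

Step 1: For first-order: t = ln([N₂O₅]₀/[N₂O₅])/k
Step 2: t = ln(0.76/0.19)/0.029
Step 3: t = ln(4)/0.029
Step 4: t = 1.386/0.029 = 47.8 min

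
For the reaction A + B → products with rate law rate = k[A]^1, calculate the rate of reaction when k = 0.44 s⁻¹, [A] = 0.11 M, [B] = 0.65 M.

0.0484 M/s

Step 1: The rate law is rate = k[A]^1
Step 2: Note that the rate does not depend on [B] (zero order in B).
Step 3: rate = 0.44 × (0.11)^1 = 0.0484 M/s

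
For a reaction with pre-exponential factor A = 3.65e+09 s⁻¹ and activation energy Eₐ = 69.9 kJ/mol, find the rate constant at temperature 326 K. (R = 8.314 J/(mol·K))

2.30e-02 s⁻¹

Step 1: Use the Arrhenius equation: k = A × exp(-Eₐ/RT)
Step 2: Convert Eₐ to J/mol: 69.9 kJ/mol = 69900 J/mol
Step 3: Calculate the exponent: -Eₐ/(RT) = -69900/(8.314 × 326) = -25.78989
Step 4: k = 3.65e+09 × exp(-25.78989)
Step 5: k = 3.65e+09 × 6.30366e-12 = 2.3008e-02 s⁻¹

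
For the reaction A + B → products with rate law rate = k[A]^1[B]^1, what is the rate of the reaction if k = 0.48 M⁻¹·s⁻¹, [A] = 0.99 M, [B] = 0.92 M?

0.4372 M/s

Step 1: The rate law is rate = k[A]^1[B]^1
Step 2: Substitute: rate = 0.48 × (0.99)^1 × (0.92)^1
Step 3: rate = 0.48 × 0.99 × 0.92 = 0.437184 M/s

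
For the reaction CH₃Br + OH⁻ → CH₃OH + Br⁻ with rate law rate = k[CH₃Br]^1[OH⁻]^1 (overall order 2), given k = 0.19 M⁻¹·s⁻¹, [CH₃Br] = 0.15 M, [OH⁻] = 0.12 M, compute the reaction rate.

0.00342 M/s

Step 1: The rate law is rate = k[CH₃Br]^1[OH⁻]^1, overall order = 1+1 = 2
Step 2: Substitute values: rate = 0.19 × (0.15)^1 × (0.12)^1
Step 3: rate = 0.19 × 0.15 × 0.12 = 0.00342 M/s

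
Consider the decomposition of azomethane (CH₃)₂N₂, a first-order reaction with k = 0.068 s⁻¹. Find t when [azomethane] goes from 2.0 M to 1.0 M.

10.19 s

Step 1: For first-order: t = ln([azomethane]₀/[azomethane])/k
Step 2: t = ln(2.0/1.0)/0.068
Step 3: t = ln(2)/0.068
Step 4: t = 0.6931/0.068 = 10.19 s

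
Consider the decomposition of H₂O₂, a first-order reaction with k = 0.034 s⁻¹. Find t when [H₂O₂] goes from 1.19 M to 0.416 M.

30.91 s

Step 1: For first-order: t = ln([H₂O₂]₀/[H₂O₂])/k
Step 2: t = ln(1.19/0.416)/0.034
Step 3: t = ln(2.861)/0.034
Step 4: t = 1.051/0.034 = 30.91 s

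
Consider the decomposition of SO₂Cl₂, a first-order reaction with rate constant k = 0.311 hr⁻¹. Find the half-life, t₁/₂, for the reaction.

2.229 hr

Step 1: For a first-order reaction, t₁/₂ = ln(2)/k
Step 2: t₁/₂ = ln(2)/0.311
Step 3: t₁/₂ = 0.6931/0.311 = 2.229 hr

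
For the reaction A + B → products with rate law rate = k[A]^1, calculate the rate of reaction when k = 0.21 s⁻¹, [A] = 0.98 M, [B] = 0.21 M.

0.2058 M/s

Step 1: The rate law is rate = k[A]^1
Step 2: Note that the rate does not depend on [B] (zero order in B).
Step 3: rate = 0.21 × (0.98)^1 = 0.2058 M/s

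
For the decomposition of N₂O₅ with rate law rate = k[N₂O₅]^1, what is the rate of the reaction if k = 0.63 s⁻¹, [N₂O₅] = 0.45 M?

0.2835 M/s

Step 1: Identify the rate law: rate = k[N₂O₅]^1
Step 2: Substitute values: rate = 0.63 × (0.45)^1
Step 3: Calculate: rate = 0.63 × 0.45 = 0.2835 M/s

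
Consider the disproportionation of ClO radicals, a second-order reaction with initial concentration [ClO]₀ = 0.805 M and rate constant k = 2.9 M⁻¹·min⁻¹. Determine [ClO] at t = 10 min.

0.03307 M

Step 1: For a second-order reaction: 1/[ClO] = 1/[ClO]₀ + kt
Step 2: 1/[ClO] = 1/0.805 + 2.9 × 10
Step 3: 1/[ClO] = 1.242 + 29 = 30.24
Step 4: [ClO] = 1/30.24 = 0.03307 M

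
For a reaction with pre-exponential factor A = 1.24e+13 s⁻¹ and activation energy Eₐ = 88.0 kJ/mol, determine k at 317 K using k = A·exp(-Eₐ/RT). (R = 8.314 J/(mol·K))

3.91e-02 s⁻¹

Step 1: Use the Arrhenius equation: k = A × exp(-Eₐ/RT)
Step 2: Convert Eₐ to J/mol: 88.0 kJ/mol = 88000 J/mol
Step 3: Calculate the exponent: -Eₐ/(RT) = -88000/(8.314 × 317) = -33.38977
Step 4: k = 1.24e+13 × exp(-33.38977)
Step 5: k = 1.24e+13 × 3.15506e-15 = 3.9123e-02 s⁻¹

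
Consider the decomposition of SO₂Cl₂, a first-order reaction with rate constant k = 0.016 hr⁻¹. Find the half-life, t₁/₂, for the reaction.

43.32 hr

Step 1: For a first-order reaction, t₁/₂ = ln(2)/k
Step 2: t₁/₂ = ln(2)/0.016
Step 3: t₁/₂ = 0.6931/0.016 = 43.32 hr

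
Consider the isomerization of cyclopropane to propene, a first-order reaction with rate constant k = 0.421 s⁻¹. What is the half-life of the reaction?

1.646 s

Step 1: For a first-order reaction, t₁/₂ = ln(2)/k
Step 2: t₁/₂ = ln(2)/0.421
Step 3: t₁/₂ = 0.6931/0.421 = 1.646 s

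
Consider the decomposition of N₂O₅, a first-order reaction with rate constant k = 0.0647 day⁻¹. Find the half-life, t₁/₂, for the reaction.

10.71 day

Step 1: For a first-order reaction, t₁/₂ = ln(2)/k
Step 2: t₁/₂ = ln(2)/0.0647
Step 3: t₁/₂ = 0.6931/0.0647 = 10.71 day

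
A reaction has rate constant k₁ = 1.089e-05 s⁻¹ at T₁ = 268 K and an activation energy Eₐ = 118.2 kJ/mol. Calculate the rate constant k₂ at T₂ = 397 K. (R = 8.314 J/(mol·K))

3.335e+02 s⁻¹

Step 1: Use the two-temperature Arrhenius form: ln(k₂/k₁) = -Eₐ/R × (1/T₂ - 1/T₁)
Step 2: Convert Eₐ to J/mol: 118.2 kJ/mol = 118200 J/mol
Step 3: 1/T₂ - 1/T₁ = 1/397 - 1/268 = -1.212452e-03 K⁻¹
Step 4: ln(k₂/k₁) = -118200/8.314 × -1.212452e-03 = 17.23741
Step 5: k₂ = k₁ × exp(17.23741) = 1.089e-05 × 3.06275e+07 = 3.335e+02 s⁻¹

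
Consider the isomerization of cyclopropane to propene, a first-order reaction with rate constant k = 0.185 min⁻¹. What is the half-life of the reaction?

3.747 min

Step 1: For a first-order reaction, t₁/₂ = ln(2)/k
Step 2: t₁/₂ = ln(2)/0.185
Step 3: t₁/₂ = 0.6931/0.185 = 3.747 min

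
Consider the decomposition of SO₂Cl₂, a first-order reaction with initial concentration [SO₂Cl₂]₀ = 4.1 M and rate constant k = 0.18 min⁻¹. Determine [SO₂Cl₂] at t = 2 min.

2.86 M

Step 1: For a first-order reaction: [SO₂Cl₂] = [SO₂Cl₂]₀ × e^(-kt)
Step 2: [SO₂Cl₂] = 4.1 × e^(-0.18 × 2)
Step 3: [SO₂Cl₂] = 4.1 × e^(-0.36)
Step 4: [SO₂Cl₂] = 4.1 × 0.697676 = 2.86 M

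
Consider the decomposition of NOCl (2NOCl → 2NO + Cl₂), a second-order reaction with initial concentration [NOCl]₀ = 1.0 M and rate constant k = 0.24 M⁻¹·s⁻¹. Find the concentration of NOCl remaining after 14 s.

0.2294 M

Step 1: For a second-order reaction: 1/[NOCl] = 1/[NOCl]₀ + kt
Step 2: 1/[NOCl] = 1/1.0 + 0.24 × 14
Step 3: 1/[NOCl] = 1 + 3.36 = 4.36
Step 4: [NOCl] = 1/4.36 = 0.2294 M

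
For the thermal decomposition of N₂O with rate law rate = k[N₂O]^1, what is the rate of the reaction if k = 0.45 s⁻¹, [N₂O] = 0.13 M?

0.0585 M/s

Step 1: Identify the rate law: rate = k[N₂O]^1
Step 2: Substitute values: rate = 0.45 × (0.13)^1
Step 3: Calculate: rate = 0.45 × 0.13 = 0.0585 M/s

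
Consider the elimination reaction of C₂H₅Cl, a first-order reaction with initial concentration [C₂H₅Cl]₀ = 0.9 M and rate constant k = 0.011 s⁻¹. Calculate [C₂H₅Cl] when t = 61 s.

0.4601 M

Step 1: For a first-order reaction: [C₂H₅Cl] = [C₂H₅Cl]₀ × e^(-kt)
Step 2: [C₂H₅Cl] = 0.9 × e^(-0.011 × 61)
Step 3: [C₂H₅Cl] = 0.9 × e^(-0.671)
Step 4: [C₂H₅Cl] = 0.9 × 0.511197 = 0.4601 M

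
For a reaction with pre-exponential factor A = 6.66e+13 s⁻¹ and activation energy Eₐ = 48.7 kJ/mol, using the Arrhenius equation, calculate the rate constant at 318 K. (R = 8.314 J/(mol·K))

6.66e+05 s⁻¹

Step 1: Use the Arrhenius equation: k = A × exp(-Eₐ/RT)
Step 2: Convert Eₐ to J/mol: 48.7 kJ/mol = 48700 J/mol
Step 3: Calculate the exponent: -Eₐ/(RT) = -48700/(8.314 × 318) = -18.42009
Step 4: k = 6.66e+13 × exp(-18.42009)
Step 5: k = 6.66e+13 × 1.00059e-08 = 6.6639e+05 s⁻¹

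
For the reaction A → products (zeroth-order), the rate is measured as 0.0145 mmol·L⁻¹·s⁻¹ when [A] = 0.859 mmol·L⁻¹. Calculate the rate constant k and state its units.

0.0145 mmol·L⁻¹·s⁻¹

Step 1: For a zeroth-order reaction, rate = k (independent of concentration).
Step 2: k = rate = 0.0145 mmol·L⁻¹·s⁻¹.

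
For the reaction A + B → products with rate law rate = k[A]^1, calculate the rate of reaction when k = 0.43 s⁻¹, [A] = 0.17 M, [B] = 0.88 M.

0.0731 M/s

Step 1: The rate law is rate = k[A]^1
Step 2: Note that the rate does not depend on [B] (zero order in B).
Step 3: rate = 0.43 × (0.17)^1 = 0.0731 M/s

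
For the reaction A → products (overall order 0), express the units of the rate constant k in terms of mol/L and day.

mol/L·day⁻¹

Step 1: For overall order n, rate = k × (concentration)^n.
Step 2: Rate has units mol/L·day⁻¹; concentration term has units (mol/L)^0.
Step 3: k = rate / (concentration)^n, so units of k = (mol/L)^(1-0)·day⁻¹ = mol/L·day⁻¹.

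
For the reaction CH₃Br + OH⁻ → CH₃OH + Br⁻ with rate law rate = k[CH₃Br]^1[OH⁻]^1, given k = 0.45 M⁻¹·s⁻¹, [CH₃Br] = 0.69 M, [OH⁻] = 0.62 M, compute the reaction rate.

0.1925 M/s

Step 1: The rate law is rate = k[CH₃Br]^1[OH⁻]^1
Step 2: Substitute: rate = 0.45 × (0.69)^1 × (0.62)^1
Step 3: rate = 0.45 × 0.69 × 0.62 = 0.19251 M/s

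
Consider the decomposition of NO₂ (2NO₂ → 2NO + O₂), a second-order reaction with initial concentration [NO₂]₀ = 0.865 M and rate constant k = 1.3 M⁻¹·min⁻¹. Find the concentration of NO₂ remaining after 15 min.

0.04841 M

Step 1: For a second-order reaction: 1/[NO₂] = 1/[NO₂]₀ + kt
Step 2: 1/[NO₂] = 1/0.865 + 1.3 × 15
Step 3: 1/[NO₂] = 1.156 + 19.5 = 20.66
Step 4: [NO₂] = 1/20.66 = 0.04841 M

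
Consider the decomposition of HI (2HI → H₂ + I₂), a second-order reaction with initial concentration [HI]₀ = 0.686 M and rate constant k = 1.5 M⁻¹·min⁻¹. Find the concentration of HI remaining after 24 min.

0.0267 M

Step 1: For a second-order reaction: 1/[HI] = 1/[HI]₀ + kt
Step 2: 1/[HI] = 1/0.686 + 1.5 × 24
Step 3: 1/[HI] = 1.458 + 36 = 37.46
Step 4: [HI] = 1/37.46 = 0.0267 M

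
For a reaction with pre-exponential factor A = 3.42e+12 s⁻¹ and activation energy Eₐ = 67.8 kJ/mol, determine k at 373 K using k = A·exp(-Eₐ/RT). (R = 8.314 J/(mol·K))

1.09e+03 s⁻¹

Step 1: Use the Arrhenius equation: k = A × exp(-Eₐ/RT)
Step 2: Convert Eₐ to J/mol: 67.8 kJ/mol = 67800 J/mol
Step 3: Calculate the exponent: -Eₐ/(RT) = -67800/(8.314 × 373) = -21.86305
Step 4: k = 3.42e+12 × exp(-21.86305)
Step 5: k = 3.42e+12 × 3.19888e-10 = 1.0940e+03 s⁻¹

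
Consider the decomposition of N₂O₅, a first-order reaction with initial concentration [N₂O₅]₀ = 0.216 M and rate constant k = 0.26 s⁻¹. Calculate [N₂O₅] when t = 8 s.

0.02698 M

Step 1: For a first-order reaction: [N₂O₅] = [N₂O₅]₀ × e^(-kt)
Step 2: [N₂O₅] = 0.216 × e^(-0.26 × 8)
Step 3: [N₂O₅] = 0.216 × e^(-2.08)
Step 4: [N₂O₅] = 0.216 × 0.12493 = 0.02698 M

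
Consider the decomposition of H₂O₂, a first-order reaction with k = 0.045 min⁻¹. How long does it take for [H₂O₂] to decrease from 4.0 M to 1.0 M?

30.81 min

Step 1: For first-order: t = ln([H₂O₂]₀/[H₂O₂])/k
Step 2: t = ln(4.0/1.0)/0.045
Step 3: t = ln(4)/0.045
Step 4: t = 1.386/0.045 = 30.81 min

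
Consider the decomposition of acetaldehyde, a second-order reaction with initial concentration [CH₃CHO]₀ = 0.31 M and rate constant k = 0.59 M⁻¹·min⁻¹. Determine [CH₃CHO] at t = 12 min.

0.09703 M

Step 1: For a second-order reaction: 1/[CH₃CHO] = 1/[CH₃CHO]₀ + kt
Step 2: 1/[CH₃CHO] = 1/0.31 + 0.59 × 12
Step 3: 1/[CH₃CHO] = 3.226 + 7.08 = 10.31
Step 4: [CH₃CHO] = 1/10.31 = 0.09703 M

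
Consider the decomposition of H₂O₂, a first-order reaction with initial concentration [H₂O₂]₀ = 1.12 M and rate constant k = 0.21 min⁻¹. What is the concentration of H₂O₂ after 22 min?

0.01104 M

Step 1: For a first-order reaction: [H₂O₂] = [H₂O₂]₀ × e^(-kt)
Step 2: [H₂O₂] = 1.12 × e^(-0.21 × 22)
Step 3: [H₂O₂] = 1.12 × e^(-4.62)
Step 4: [H₂O₂] = 1.12 × 0.0098528 = 0.01104 M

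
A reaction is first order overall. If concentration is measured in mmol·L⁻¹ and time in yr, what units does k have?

yr⁻¹

Step 1: For overall order n, rate = k × (concentration)^n.
Step 2: Rate has units mmol·L⁻¹·yr⁻¹; concentration term has units (mmol·L⁻¹)^1.
Step 3: k = rate / (concentration)^n, so units of k = (mmol·L⁻¹)^(1-1)·yr⁻¹ = yr⁻¹.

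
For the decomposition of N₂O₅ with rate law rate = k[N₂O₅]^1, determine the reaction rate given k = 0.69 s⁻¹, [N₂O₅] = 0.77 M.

0.5313 M/s

Step 1: Identify the rate law: rate = k[N₂O₅]^1
Step 2: Substitute values: rate = 0.69 × (0.77)^1
Step 3: Calculate: rate = 0.69 × 0.77 = 0.5313 M/s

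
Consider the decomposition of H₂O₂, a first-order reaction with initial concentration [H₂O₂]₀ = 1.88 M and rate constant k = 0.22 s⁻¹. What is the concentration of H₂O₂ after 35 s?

0.0008513 M

Step 1: For a first-order reaction: [H₂O₂] = [H₂O₂]₀ × e^(-kt)
Step 2: [H₂O₂] = 1.88 × e^(-0.22 × 35)
Step 3: [H₂O₂] = 1.88 × e^(-7.7)
Step 4: [H₂O₂] = 1.88 × 0.000452827 = 0.0008513 M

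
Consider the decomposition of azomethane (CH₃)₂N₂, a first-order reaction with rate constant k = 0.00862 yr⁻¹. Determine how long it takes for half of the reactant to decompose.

80.41 yr

Step 1: For a first-order reaction, t₁/₂ = ln(2)/k
Step 2: t₁/₂ = ln(2)/0.00862
Step 3: t₁/₂ = 0.6931/0.00862 = 80.41 yr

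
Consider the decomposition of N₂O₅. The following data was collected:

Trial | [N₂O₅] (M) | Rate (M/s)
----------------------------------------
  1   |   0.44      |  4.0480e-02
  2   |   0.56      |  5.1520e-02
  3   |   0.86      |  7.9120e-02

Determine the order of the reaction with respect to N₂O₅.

first order (1)

Step 1: Compare trials to find order n where rate₂/rate₁ = ([N₂O₅]₂/[N₂O₅]₁)^n
Step 2: rate₂/rate₁ = 5.1520e-02/4.0480e-02 = 1.273
Step 3: [N₂O₅]₂/[N₂O₅]₁ = 0.56/0.44 = 1.273
Step 4: n = ln(1.273)/ln(1.273) = 1.00 ≈ 1
Step 5: The reaction is first order in N₂O₅.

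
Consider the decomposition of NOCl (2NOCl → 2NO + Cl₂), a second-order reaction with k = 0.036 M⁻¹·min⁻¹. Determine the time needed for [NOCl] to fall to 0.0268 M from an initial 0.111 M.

786.2 min

Step 1: For second-order: t = (1/[NOCl] - 1/[NOCl]₀)/k
Step 2: t = (1/0.0268 - 1/0.111)/0.036
Step 3: t = (37.31 - 9.009)/0.036
Step 4: t = 28.3/0.036 = 786.2 min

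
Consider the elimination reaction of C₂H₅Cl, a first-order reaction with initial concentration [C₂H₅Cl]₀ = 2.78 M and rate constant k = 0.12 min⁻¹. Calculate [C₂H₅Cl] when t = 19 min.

0.2844 M

Step 1: For a first-order reaction: [C₂H₅Cl] = [C₂H₅Cl]₀ × e^(-kt)
Step 2: [C₂H₅Cl] = 2.78 × e^(-0.12 × 19)
Step 3: [C₂H₅Cl] = 2.78 × e^(-2.28)
Step 4: [C₂H₅Cl] = 2.78 × 0.102284 = 0.2844 M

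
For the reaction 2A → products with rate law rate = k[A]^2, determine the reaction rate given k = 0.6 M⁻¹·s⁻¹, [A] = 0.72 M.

0.311 M/s

Step 1: Identify the rate law: rate = k[A]^2
Step 2: Substitute values: rate = 0.6 × (0.72)^2
Step 3: Calculate: rate = 0.6 × 0.5184 = 0.31104 M/s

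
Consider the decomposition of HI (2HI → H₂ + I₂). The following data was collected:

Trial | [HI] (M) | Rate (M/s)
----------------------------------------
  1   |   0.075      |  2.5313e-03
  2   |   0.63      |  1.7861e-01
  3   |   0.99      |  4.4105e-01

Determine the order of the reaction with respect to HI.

second order (2)

Step 1: Compare trials to find order n where rate₂/rate₁ = ([HI]₂/[HI]₁)^n
Step 2: rate₂/rate₁ = 1.7861e-01/2.5313e-03 = 70.56
Step 3: [HI]₂/[HI]₁ = 0.63/0.075 = 8.4
Step 4: n = ln(70.56)/ln(8.4) = 2.00 ≈ 2
Step 5: The reaction is second order in HI.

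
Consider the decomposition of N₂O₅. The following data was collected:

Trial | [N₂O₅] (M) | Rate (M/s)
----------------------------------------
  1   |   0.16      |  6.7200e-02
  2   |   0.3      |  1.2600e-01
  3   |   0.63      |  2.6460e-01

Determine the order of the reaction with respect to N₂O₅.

first order (1)

Step 1: Compare trials to find order n where rate₂/rate₁ = ([N₂O₅]₂/[N₂O₅]₁)^n
Step 2: rate₂/rate₁ = 1.2600e-01/6.7200e-02 = 1.875
Step 3: [N₂O₅]₂/[N₂O₅]₁ = 0.3/0.16 = 1.875
Step 4: n = ln(1.875)/ln(1.875) = 1.00 ≈ 1
Step 5: The reaction is first order in N₂O₅.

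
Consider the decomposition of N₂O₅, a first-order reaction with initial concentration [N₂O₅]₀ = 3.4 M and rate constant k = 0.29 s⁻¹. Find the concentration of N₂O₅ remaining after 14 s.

0.05865 M

Step 1: For a first-order reaction: [N₂O₅] = [N₂O₅]₀ × e^(-kt)
Step 2: [N₂O₅] = 3.4 × e^(-0.29 × 14)
Step 3: [N₂O₅] = 3.4 × e^(-4.06)
Step 4: [N₂O₅] = 3.4 × 0.017249 = 0.05865 M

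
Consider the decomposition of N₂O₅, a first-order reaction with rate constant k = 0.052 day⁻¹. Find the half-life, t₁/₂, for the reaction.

13.33 day

Step 1: For a first-order reaction, t₁/₂ = ln(2)/k
Step 2: t₁/₂ = ln(2)/0.052
Step 3: t₁/₂ = 0.6931/0.052 = 13.33 day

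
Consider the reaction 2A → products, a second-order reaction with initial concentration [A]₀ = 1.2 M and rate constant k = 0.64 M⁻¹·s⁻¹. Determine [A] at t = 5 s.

0.2479 M

Step 1: For a second-order reaction: 1/[A] = 1/[A]₀ + kt
Step 2: 1/[A] = 1/1.2 + 0.64 × 5
Step 3: 1/[A] = 0.8333 + 3.2 = 4.033
Step 4: [A] = 1/4.033 = 0.2479 M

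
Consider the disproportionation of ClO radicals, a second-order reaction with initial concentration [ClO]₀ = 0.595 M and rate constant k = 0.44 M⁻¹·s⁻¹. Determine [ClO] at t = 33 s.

0.06173 M

Step 1: For a second-order reaction: 1/[ClO] = 1/[ClO]₀ + kt
Step 2: 1/[ClO] = 1/0.595 + 0.44 × 33
Step 3: 1/[ClO] = 1.681 + 14.52 = 16.2
Step 4: [ClO] = 1/16.2 = 0.06173 M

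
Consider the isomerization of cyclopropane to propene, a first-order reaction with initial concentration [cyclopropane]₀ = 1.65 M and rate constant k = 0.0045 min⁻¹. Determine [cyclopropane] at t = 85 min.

1.126 M

Step 1: For a first-order reaction: [cyclopropane] = [cyclopropane]₀ × e^(-kt)
Step 2: [cyclopropane] = 1.65 × e^(-0.0045 × 85)
Step 3: [cyclopropane] = 1.65 × e^(-0.3825)
Step 4: [cyclopropane] = 1.65 × 0.682154 = 1.126 M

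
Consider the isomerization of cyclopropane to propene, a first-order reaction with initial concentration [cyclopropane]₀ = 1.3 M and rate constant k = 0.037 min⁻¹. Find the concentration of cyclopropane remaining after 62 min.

0.1311 M

Step 1: For a first-order reaction: [cyclopropane] = [cyclopropane]₀ × e^(-kt)
Step 2: [cyclopropane] = 1.3 × e^(-0.037 × 62)
Step 3: [cyclopropane] = 1.3 × e^(-2.294)
Step 4: [cyclopropane] = 1.3 × 0.100862 = 0.1311 M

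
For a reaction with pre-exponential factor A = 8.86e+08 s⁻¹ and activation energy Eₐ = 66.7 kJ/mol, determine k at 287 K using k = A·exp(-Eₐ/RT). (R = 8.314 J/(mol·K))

6.42e-04 s⁻¹

Step 1: Use the Arrhenius equation: k = A × exp(-Eₐ/RT)
Step 2: Convert Eₐ to J/mol: 66.7 kJ/mol = 66700 J/mol
Step 3: Calculate the exponent: -Eₐ/(RT) = -66700/(8.314 × 287) = -27.95335
Step 4: k = 8.86e+08 × exp(-27.95335)
Step 5: k = 8.86e+08 × 7.24460e-13 = 6.4187e-04 s⁻¹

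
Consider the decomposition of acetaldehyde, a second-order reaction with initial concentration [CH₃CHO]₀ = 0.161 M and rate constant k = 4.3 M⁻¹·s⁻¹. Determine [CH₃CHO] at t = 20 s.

0.01084 M

Step 1: For a second-order reaction: 1/[CH₃CHO] = 1/[CH₃CHO]₀ + kt
Step 2: 1/[CH₃CHO] = 1/0.161 + 4.3 × 20
Step 3: 1/[CH₃CHO] = 6.211 + 86 = 92.21
Step 4: [CH₃CHO] = 1/92.21 = 0.01084 M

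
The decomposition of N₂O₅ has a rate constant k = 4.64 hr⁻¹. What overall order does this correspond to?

first order (1)

Step 1: The units of k for an nth-order reaction are (concentration)^(1-n)·(time)⁻¹.
Step 2: Here k has units hr⁻¹, so the concentration exponent is 0.
Step 3: 1 - n = 0 ⇒ n = 1. The reaction is first order.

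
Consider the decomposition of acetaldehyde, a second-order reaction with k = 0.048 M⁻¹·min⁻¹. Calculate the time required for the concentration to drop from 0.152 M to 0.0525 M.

259.8 min

Step 1: For second-order: t = (1/[CH₃CHO] - 1/[CH₃CHO]₀)/k
Step 2: t = (1/0.0525 - 1/0.152)/0.048
Step 3: t = (19.05 - 6.579)/0.048
Step 4: t = 12.47/0.048 = 259.8 min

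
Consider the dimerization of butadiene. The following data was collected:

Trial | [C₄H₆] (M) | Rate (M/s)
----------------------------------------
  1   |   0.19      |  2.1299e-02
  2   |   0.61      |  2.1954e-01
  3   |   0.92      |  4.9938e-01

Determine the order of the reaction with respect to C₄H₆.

second order (2)

Step 1: Compare trials to find order n where rate₂/rate₁ = ([C₄H₆]₂/[C₄H₆]₁)^n
Step 2: rate₂/rate₁ = 2.1954e-01/2.1299e-02 = 10.31
Step 3: [C₄H₆]₂/[C₄H₆]₁ = 0.61/0.19 = 3.211
Step 4: n = ln(10.31)/ln(3.211) = 2.00 ≈ 2
Step 5: The reaction is second order in C₄H₆.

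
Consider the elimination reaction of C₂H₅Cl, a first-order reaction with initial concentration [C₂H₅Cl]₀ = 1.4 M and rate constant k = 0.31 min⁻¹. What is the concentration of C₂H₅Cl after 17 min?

0.007201 M

Step 1: For a first-order reaction: [C₂H₅Cl] = [C₂H₅Cl]₀ × e^(-kt)
Step 2: [C₂H₅Cl] = 1.4 × e^(-0.31 × 17)
Step 3: [C₂H₅Cl] = 1.4 × e^(-5.27)
Step 4: [C₂H₅Cl] = 1.4 × 0.00514361 = 0.007201 M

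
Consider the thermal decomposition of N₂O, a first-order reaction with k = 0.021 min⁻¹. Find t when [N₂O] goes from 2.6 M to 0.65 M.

66.01 min

Step 1: For first-order: t = ln([N₂O]₀/[N₂O])/k
Step 2: t = ln(2.6/0.65)/0.021
Step 3: t = ln(4)/0.021
Step 4: t = 1.386/0.021 = 66.01 min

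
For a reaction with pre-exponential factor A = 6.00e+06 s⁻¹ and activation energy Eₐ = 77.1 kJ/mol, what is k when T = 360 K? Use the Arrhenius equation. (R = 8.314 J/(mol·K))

3.90e-05 s⁻¹

Step 1: Use the Arrhenius equation: k = A × exp(-Eₐ/RT)
Step 2: Convert Eₐ to J/mol: 77.1 kJ/mol = 77100 J/mol
Step 3: Calculate the exponent: -Eₐ/(RT) = -77100/(8.314 × 360) = -25.75976
Step 4: k = 6.00e+06 × exp(-25.75976)
Step 5: k = 6.00e+06 × 6.49648e-12 = 3.8979e-05 s⁻¹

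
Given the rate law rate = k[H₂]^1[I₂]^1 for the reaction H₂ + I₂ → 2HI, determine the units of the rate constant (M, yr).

M⁻¹·yr⁻¹

Step 1: Overall order = 1 + 1 = 2.
Step 2: rate has units M·yr⁻¹; [H₂]^1[I₂]^1 has units M^2.
Step 3: k = rate/([H₂]^1[I₂]^1), so units of k = M^(1-2)·yr⁻¹ = M⁻¹·yr⁻¹.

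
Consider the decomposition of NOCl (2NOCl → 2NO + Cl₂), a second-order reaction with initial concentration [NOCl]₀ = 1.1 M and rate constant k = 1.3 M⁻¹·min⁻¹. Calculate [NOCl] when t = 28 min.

0.0268 M

Step 1: For a second-order reaction: 1/[NOCl] = 1/[NOCl]₀ + kt
Step 2: 1/[NOCl] = 1/1.1 + 1.3 × 28
Step 3: 1/[NOCl] = 0.9091 + 36.4 = 37.31
Step 4: [NOCl] = 1/37.31 = 0.0268 M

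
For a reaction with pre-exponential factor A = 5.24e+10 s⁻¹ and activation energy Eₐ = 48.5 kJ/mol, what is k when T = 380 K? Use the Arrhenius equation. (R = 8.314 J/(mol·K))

1.13e+04 s⁻¹

Step 1: Use the Arrhenius equation: k = A × exp(-Eₐ/RT)
Step 2: Convert Eₐ to J/mol: 48.5 kJ/mol = 48500 J/mol
Step 3: Calculate the exponent: -Eₐ/(RT) = -48500/(8.314 × 380) = -15.35140
Step 4: k = 5.24e+10 × exp(-15.35140)
Step 5: k = 5.24e+10 × 2.15264e-07 = 1.1280e+04 s⁻¹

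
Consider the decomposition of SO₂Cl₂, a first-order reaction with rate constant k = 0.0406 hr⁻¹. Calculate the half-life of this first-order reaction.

17.07 hr

Step 1: For a first-order reaction, t₁/₂ = ln(2)/k
Step 2: t₁/₂ = ln(2)/0.0406
Step 3: t₁/₂ = 0.6931/0.0406 = 17.07 hr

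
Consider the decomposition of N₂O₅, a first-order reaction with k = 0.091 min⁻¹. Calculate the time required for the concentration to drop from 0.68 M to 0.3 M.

8.992 min

Step 1: For first-order: t = ln([N₂O₅]₀/[N₂O₅])/k
Step 2: t = ln(0.68/0.3)/0.091
Step 3: t = ln(2.267)/0.091
Step 4: t = 0.8183/0.091 = 8.992 min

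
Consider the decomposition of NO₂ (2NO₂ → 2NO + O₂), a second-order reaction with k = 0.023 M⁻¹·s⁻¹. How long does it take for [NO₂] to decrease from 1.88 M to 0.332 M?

107.8 s

Step 1: For second-order: t = (1/[NO₂] - 1/[NO₂]₀)/k
Step 2: t = (1/0.332 - 1/1.88)/0.023
Step 3: t = (3.012 - 0.5319)/0.023
Step 4: t = 2.48/0.023 = 107.8 s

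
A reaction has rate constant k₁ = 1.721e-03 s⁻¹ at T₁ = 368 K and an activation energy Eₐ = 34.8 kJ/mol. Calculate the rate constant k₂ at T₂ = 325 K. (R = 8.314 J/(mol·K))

3.821e-04 s⁻¹

Step 1: Use the two-temperature Arrhenius form: ln(k₂/k₁) = -Eₐ/R × (1/T₂ - 1/T₁)
Step 2: Convert Eₐ to J/mol: 34.8 kJ/mol = 34800 J/mol
Step 3: 1/T₂ - 1/T₁ = 1/325 - 1/368 = 3.595318e-04 K⁻¹
Step 4: ln(k₂/k₁) = -34800/8.314 × 3.595318e-04 = -1.50490
Step 5: k₂ = k₁ × exp(-1.50490) = 1.721e-03 × 2.22039e-01 = 3.821e-04 s⁻¹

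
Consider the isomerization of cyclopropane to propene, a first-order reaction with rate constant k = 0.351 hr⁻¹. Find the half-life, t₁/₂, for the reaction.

1.975 hr

Step 1: For a first-order reaction, t₁/₂ = ln(2)/k
Step 2: t₁/₂ = ln(2)/0.351
Step 3: t₁/₂ = 0.6931/0.351 = 1.975 hr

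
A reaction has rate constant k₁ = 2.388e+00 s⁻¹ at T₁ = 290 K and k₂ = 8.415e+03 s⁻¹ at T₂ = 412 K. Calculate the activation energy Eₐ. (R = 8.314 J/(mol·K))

66.5 kJ/mol

Step 1: Use the two-temperature Arrhenius form: ln(k₂/k₁) = -Eₐ/R × (1/T₂ - 1/T₁)
Step 2: ln(k₂/k₁) = ln(8.415e+03/2.388e+00) = ln(3523.87) = 8.16731
Step 3: 1/T₂ - 1/T₁ = 1/412 - 1/290 = -1.021091e-03 K⁻¹
Step 4: Eₐ = -R × ln(k₂/k₁) / (1/T₂ - 1/T₁) = -8.314 × 8.16731 / -1.021091e-03
Step 5: Eₐ = 6.6500e+04 J/mol = 66.5 kJ/mol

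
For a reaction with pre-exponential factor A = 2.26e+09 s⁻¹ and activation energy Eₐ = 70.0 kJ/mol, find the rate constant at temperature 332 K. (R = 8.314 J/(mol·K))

2.19e-02 s⁻¹

Step 1: Use the Arrhenius equation: k = A × exp(-Eₐ/RT)
Step 2: Convert Eₐ to J/mol: 70.0 kJ/mol = 70000 J/mol
Step 3: Calculate the exponent: -Eₐ/(RT) = -70000/(8.314 × 332) = -25.36004
Step 4: k = 2.26e+09 × exp(-25.36004)
Step 5: k = 2.26e+09 × 9.68890e-12 = 2.1897e-02 s⁻¹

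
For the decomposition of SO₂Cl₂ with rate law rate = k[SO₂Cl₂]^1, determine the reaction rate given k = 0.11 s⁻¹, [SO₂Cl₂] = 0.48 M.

0.0528 M/s

Step 1: Identify the rate law: rate = k[SO₂Cl₂]^1
Step 2: Substitute values: rate = 0.11 × (0.48)^1
Step 3: Calculate: rate = 0.11 × 0.48 = 0.0528 M/s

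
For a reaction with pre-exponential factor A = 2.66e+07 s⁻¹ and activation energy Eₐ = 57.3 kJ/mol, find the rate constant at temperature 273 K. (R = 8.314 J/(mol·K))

2.89e-04 s⁻¹

Step 1: Use the Arrhenius equation: k = A × exp(-Eₐ/RT)
Step 2: Convert Eₐ to J/mol: 57.3 kJ/mol = 57300 J/mol
Step 3: Calculate the exponent: -Eₐ/(RT) = -57300/(8.314 × 273) = -25.24538
Step 4: k = 2.66e+07 × exp(-25.24538)
Step 5: k = 2.66e+07 × 1.08660e-11 = 2.8904e-04 s⁻¹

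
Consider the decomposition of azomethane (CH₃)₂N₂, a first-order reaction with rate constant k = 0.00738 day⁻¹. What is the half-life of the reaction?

93.92 day

Step 1: For a first-order reaction, t₁/₂ = ln(2)/k
Step 2: t₁/₂ = ln(2)/0.00738
Step 3: t₁/₂ = 0.6931/0.00738 = 93.92 day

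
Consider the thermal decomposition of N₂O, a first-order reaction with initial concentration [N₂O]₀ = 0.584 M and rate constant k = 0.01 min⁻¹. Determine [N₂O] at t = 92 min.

0.2327 M

Step 1: For a first-order reaction: [N₂O] = [N₂O]₀ × e^(-kt)
Step 2: [N₂O] = 0.584 × e^(-0.01 × 92)
Step 3: [N₂O] = 0.584 × e^(-0.92)
Step 4: [N₂O] = 0.584 × 0.398519 = 0.2327 M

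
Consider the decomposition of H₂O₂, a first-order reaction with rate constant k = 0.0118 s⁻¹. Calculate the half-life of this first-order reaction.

58.74 s

Step 1: For a first-order reaction, t₁/₂ = ln(2)/k
Step 2: t₁/₂ = ln(2)/0.0118
Step 3: t₁/₂ = 0.6931/0.0118 = 58.74 s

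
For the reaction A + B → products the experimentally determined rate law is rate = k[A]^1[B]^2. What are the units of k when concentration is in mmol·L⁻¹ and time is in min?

(mmol·L⁻¹)⁻²·min⁻¹

Step 1: Overall order = 1 + 2 = 3.
Step 2: rate has units mmol·L⁻¹·min⁻¹; [A]^1[B]^2 has units (mmol·L⁻¹)^3.
Step 3: k = rate/([A]^1[B]^2), so units of k = (mmol·L⁻¹)^(1-3)·min⁻¹ = (mmol·L⁻¹)⁻²·min⁻¹.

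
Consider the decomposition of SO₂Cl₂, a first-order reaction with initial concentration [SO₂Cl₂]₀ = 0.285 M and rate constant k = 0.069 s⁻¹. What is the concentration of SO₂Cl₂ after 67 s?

0.0028 M

Step 1: For a first-order reaction: [SO₂Cl₂] = [SO₂Cl₂]₀ × e^(-kt)
Step 2: [SO₂Cl₂] = 0.285 × e^(-0.069 × 67)
Step 3: [SO₂Cl₂] = 0.285 × e^(-4.623)
Step 4: [SO₂Cl₂] = 0.285 × 0.00982328 = 0.0028 M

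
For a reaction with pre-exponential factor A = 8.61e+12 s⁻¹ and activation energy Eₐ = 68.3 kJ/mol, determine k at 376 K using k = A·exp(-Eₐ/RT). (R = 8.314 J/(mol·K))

2.79e+03 s⁻¹

Step 1: Use the Arrhenius equation: k = A × exp(-Eₐ/RT)
Step 2: Convert Eₐ to J/mol: 68.3 kJ/mol = 68300 J/mol
Step 3: Calculate the exponent: -Eₐ/(RT) = -68300/(8.314 × 376) = -21.84856
Step 4: k = 8.61e+12 × exp(-21.84856)
Step 5: k = 8.61e+12 × 3.24557e-10 = 2.7944e+03 s⁻¹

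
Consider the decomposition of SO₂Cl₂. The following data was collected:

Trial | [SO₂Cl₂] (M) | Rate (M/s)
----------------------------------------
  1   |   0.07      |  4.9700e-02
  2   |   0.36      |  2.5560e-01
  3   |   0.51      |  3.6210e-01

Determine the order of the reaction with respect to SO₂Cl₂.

first order (1)

Step 1: Compare trials to find order n where rate₂/rate₁ = ([SO₂Cl₂]₂/[SO₂Cl₂]₁)^n
Step 2: rate₂/rate₁ = 2.5560e-01/4.9700e-02 = 5.143
Step 3: [SO₂Cl₂]₂/[SO₂Cl₂]₁ = 0.36/0.07 = 5.143
Step 4: n = ln(5.143)/ln(5.143) = 1.00 ≈ 1
Step 5: The reaction is first order in SO₂Cl₂.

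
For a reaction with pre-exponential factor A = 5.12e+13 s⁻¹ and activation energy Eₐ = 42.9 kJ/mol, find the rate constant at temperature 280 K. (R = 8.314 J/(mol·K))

5.08e+05 s⁻¹

Step 1: Use the Arrhenius equation: k = A × exp(-Eₐ/RT)
Step 2: Convert Eₐ to J/mol: 42.9 kJ/mol = 42900 J/mol
Step 3: Calculate the exponent: -Eₐ/(RT) = -42900/(8.314 × 280) = -18.42847
Step 4: k = 5.12e+13 × exp(-18.42847)
Step 5: k = 5.12e+13 × 9.92241e-09 = 5.0803e+05 s⁻¹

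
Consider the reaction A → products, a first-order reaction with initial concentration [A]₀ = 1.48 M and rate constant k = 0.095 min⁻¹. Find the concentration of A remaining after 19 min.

0.2434 M

Step 1: For a first-order reaction: [A] = [A]₀ × e^(-kt)
Step 2: [A] = 1.48 × e^(-0.095 × 19)
Step 3: [A] = 1.48 × e^(-1.805)
Step 4: [A] = 1.48 × 0.164474 = 0.2434 M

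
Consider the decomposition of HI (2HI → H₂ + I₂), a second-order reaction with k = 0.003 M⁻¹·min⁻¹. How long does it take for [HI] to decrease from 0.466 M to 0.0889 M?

3034 min

Step 1: For second-order: t = (1/[HI] - 1/[HI]₀)/k
Step 2: t = (1/0.0889 - 1/0.466)/0.003
Step 3: t = (11.25 - 2.146)/0.003
Step 4: t = 9.103/0.003 = 3034 min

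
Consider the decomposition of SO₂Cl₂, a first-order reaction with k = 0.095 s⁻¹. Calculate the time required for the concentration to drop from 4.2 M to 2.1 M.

7.296 s

Step 1: For first-order: t = ln([SO₂Cl₂]₀/[SO₂Cl₂])/k
Step 2: t = ln(4.2/2.1)/0.095
Step 3: t = ln(2)/0.095
Step 4: t = 0.6931/0.095 = 7.296 s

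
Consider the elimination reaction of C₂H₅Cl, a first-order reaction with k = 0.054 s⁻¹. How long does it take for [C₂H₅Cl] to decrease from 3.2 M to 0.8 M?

25.67 s

Step 1: For first-order: t = ln([C₂H₅Cl]₀/[C₂H₅Cl])/k
Step 2: t = ln(3.2/0.8)/0.054
Step 3: t = ln(4)/0.054
Step 4: t = 1.386/0.054 = 25.67 s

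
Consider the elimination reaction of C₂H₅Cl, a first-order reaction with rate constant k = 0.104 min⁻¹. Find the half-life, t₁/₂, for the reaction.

6.665 min

Step 1: For a first-order reaction, t₁/₂ = ln(2)/k
Step 2: t₁/₂ = ln(2)/0.104
Step 3: t₁/₂ = 0.6931/0.104 = 6.665 min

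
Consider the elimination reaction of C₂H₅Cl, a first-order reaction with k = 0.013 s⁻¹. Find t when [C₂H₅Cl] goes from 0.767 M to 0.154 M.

123.5 s

Step 1: For first-order: t = ln([C₂H₅Cl]₀/[C₂H₅Cl])/k
Step 2: t = ln(0.767/0.154)/0.013
Step 3: t = ln(4.981)/0.013
Step 4: t = 1.606/0.013 = 123.5 s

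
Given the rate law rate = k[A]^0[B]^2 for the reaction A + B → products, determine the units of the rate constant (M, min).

M⁻¹·min⁻¹

Step 1: Overall order = 0 + 2 = 2.
Step 2: rate has units M·min⁻¹; [A]^0[B]^2 has units M^2.
Step 3: k = rate/([A]^0[B]^2), so units of k = M^(1-2)·min⁻¹ = M⁻¹·min⁻¹.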